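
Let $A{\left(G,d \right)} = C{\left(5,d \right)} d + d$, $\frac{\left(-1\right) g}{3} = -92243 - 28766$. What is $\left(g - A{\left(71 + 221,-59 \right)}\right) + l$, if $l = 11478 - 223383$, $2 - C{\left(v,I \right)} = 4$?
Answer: $151063$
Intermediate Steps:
$C{\left(v,I \right)} = -2$ ($C{\left(v,I \right)} = 2 - 4 = -2$)
$g = 363027$ ($g = - 3 \left(-92243 - 28766\right) = \left(-3\right) \left(-121009\right) = 363027$)
$A{\left(G,d \right)} = - d$ ($A{\left(G,d \right)} = - 2 d + d = - d$)
$l = -211905$ ($l = 11478 - 223383 = -211905$)
$\left(g - A{\left(71 + 221,-59 \right)}\right) + l = \left(363027 - \left(-1\right) \left(-59\right)\right) - 211905 = \left(363027 - 59\right) - 211905 = 362968 - 211905 = 151063$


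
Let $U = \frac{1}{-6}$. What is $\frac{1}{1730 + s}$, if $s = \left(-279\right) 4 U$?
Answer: $\frac{1}{1916} \approx 0.00052192$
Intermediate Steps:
$U = - \frac{1}{6} \approx -0.16667$
$s = 186$ ($s = \left(-279\right) 4 \left(- \frac{1}{6}\right) = \left(-1116\right) \left(- \frac{1}{6}\right) = 186$)
$\frac{1}{1730 + s} = \frac{1}{1730 + 186} = \frac{1}{1916}$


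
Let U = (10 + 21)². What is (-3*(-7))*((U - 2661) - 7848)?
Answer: -200508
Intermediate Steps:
U = 961 (U = 31² = 961)
(-3*(-7))*((U - 2661) - 7848) = (-3*(-7))*((961 - 2661) - 7848) = 21*(-1700 - 7848) = 21*(-9548) = -200508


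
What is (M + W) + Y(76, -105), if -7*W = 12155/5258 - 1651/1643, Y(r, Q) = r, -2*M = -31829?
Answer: 43953197811/2748739 ≈ 15990.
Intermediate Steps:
M = 31829/2 (M = -½*(-31829) = 31829/2 ≈ 15915.)
W = -1026337/5497478 (W = -(12155/5258 - 1651/1643)/7 = -(12155*(1/5258) - 1651*1/1643)/7 = -(1105/478 - 1651/1643)/7 = -⅐*1026337/785354 = -1026337/5497478 ≈ -0.18669)
(M + W) + Y(76, -105) = (31829/2 - 1026337/5497478) + 76 = 43744293647/2748739 + 76 = 43953197811/2748739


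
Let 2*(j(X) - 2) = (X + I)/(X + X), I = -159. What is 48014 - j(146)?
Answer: 28039021/584 ≈ 48012.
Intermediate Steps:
j(X) = 2 + (-159 + X)/(4*X) (j(X) = 2 + ((X - 159)/(X + X))/2 = 2 + ((-159 + X)/((2*X)))/2 = 2 + ((-159 + X)*(1/(2*X)))/2 = 2 + ((-159 + X)/(2*X))/2 = 2 + (-159 + X)/(4*X))
48014 - j(146) = 48014 - 3*(-53 + 3*146)/(4*146) = 48014 - 3*(-53 + 438)/(4*146) = 48014 - 3*385/(4*146) = 48014 - 1*1155/584 = 48014 - 1155/584 = 28039021/584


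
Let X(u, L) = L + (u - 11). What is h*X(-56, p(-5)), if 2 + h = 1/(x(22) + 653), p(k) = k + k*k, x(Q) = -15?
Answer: 59925/638 ≈ 93.926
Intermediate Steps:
p(k) = k + k²
X(u, L) = -11 + L + u (X(u, L) = L + (-11 + u) = -11 + L + u)
h = -1275/638 (h = -2 + 1/(-15 + 653) = -2 + 1/638 = -1275/638 ≈ -1.9984)
h*X(-56, p(-5)) = -1275*(-11 - 5*(1 - 5) - 56)/638 = -1275*(-11 - 5*(-4) - 56)/638 = -1275*(-11 + 20 - 56)/638 = -1275/638*(-47) = 59925/638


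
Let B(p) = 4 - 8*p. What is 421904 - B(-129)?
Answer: 420868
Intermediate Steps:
421904 - B(-129) = 421904 - (4 - 8*(-129)) = 421904 - (4 + 1032) = 421904 - 1*1036 = 421904 - 1036 = 420868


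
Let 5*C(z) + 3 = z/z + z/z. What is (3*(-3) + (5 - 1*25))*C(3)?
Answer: 29/5 ≈ 5.8000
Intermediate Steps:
C(z) = -1/5 (C(z) = -3/5 + (z/z + z/z)/5 = -3/5 + (1 + 1)/5 = -3/5 + (1/5)*2 = -3/5 + 2/5 = -1/5)
(3*(-3) + (5 - 1*25))*C(3) = (3*(-3) + (5 - 1*25))*(-1/5) = (-9 + (5 - 25))*(-1/5) = (-9 - 20)*(-1/5) = -29*(-1/5) = 29/5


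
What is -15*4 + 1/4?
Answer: -239/4 ≈ -59.750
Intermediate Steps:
-15*4 + 1/4 = -60 + ¼ = -239/4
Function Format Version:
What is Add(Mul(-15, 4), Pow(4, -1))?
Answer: Rational(-239, 4) ≈ -59.750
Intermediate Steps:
Add(Mul(-15, 4), Pow(4, -1)) = Add(-60, Rational(1, 4)) = Rational(-239, 4)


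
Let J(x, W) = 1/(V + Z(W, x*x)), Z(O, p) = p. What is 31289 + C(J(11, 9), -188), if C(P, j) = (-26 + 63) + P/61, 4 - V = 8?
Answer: 223573663/7137 ≈ 31326.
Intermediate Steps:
V = -4 (V = 4 - 1*8 = 4 - 8 = -4)
J(x, W) = 1/(-4 + x²) (J(x, W) = 1/(-4 + x*x) = 1/(-4 + x²))
C(P, j) = 37 + P/61 (C(P, j) = 37 + P*(1/61) = 37 + P/61)
31289 + C(J(11, 9), -188) = 31289 + (37 + 1/(61*(-4 + 11²))) = 31289 + (37 + 1/(61*(-4 + 121))) = 31289 + (37 + (1/61)/117) = 31289 + (37 + (1/61)*(1/117)) = 31289 + (37 + 1/7137) = 31289 + 264070/7137 = 223573663/7137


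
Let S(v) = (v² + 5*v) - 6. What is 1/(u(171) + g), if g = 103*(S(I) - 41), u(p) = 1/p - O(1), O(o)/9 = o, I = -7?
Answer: -171/582767 ≈ -0.00029343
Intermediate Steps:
O(o) = 9*o
S(v) = -6 + v² + 5*v
u(p) = -9 + 1/p (u(p) = 1/p - 9 = -9 + 1/p)
g = -3399 (g = 103*((-6 + (-7)² + 5*(-7)) - 41) = 103*((-6 + 49 - 35) - 41) = 103*(8 - 41) = 103*(-33) = -3399)
1/(u(171) + g) = 1/((-9 + 1/171) - 3399) = 1/(-1538/171 - 3399) = 1/(-582767/171) = -171/582767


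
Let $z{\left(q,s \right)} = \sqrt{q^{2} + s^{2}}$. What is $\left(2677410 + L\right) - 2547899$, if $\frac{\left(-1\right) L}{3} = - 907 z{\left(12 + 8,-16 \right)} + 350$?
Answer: $128461 + 10884 \sqrt{41} \approx 1.9815 \cdot 10^{5}$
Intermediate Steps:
$L = -1050 + 10884 \sqrt{41}$ ($L = - 3 \left(- 907 \sqrt{\left(12 + 8\right)^{2} + \left(-16\right)^{2}} + 350\right) = - 3 \left(- 907 \sqrt{20^{2} + 256} + 350\right) = - 3 \left(- 907 \sqrt{400 + 256} + 350\right) = - 3 \left(- 907 \sqrt{656} + 350\right) = - 3 \left(- 907 \cdot 4 \sqrt{41} + 350\right) = - 3 \left(- 3628 \sqrt{41} + 350\right) = - 3 \left(350 - 3628 \sqrt{41}\right) = -1050 + 10884 \sqrt{41} \approx 68642.0$)
$\left(2677410 + L\right) - 2547899 = \left(2677410 - \left(1050 - 10884 \sqrt{41}\right)\right) - 2547899 = \left(2676360 + 10884 \sqrt{41}\right) - 2547899 = 128461 + 10884 \sqrt{41}$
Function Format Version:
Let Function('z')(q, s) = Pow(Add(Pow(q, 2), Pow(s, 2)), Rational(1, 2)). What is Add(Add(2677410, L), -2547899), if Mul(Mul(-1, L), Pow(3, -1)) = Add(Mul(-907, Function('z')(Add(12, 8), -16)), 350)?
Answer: Add(128461, Mul(10884, Pow(41, Rational(1, 2)))) ≈ 1.9815e+5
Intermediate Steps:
L = Add(-1050, Mul(10884, Pow(41, Rational(1, 2)))) (L = Mul(-3, Add(Mul(-907, Pow(Add(Pow(Add(12, 8), 2), Pow(-16, 2)), Rational(1, 2))), 350)) = Mul(-3, Add(Mul(-907, Pow(Add(Pow(20, 2), 256), Rational(1, 2))), 350)) = Mul(-3, Add(Mul(-907, Pow(Add(400, 256), Rational(1, 2))), 350)) = Mul(-3, Add(Mul(-907, Pow(656, Rational(1, 2))), 350)) = Mul(-3, Add(Mul(-907, Mul(4, Pow(41, Rational(1, 2)))), 350)) = Mul(-3, Add(Mul(-3628, Pow(41, Rational(1, 2))), 350)) = Mul(-3, Add(350, Mul(-3628, Pow(41, Rational(1, 2))))) = Add(-1050, Mul(10884, Pow(41, Rational(1, 2)))) ≈ 68642.)
Add(Add(2677410, L), -2547899) = Add(Add(2677410, Add(-1050, Mul(10884, Pow(41, Rational(1, 2))))), -2547899) = Add(Add(2676360, Mul(10884, Pow(41, Rational(1, 2)))), -2547899) = Add(128461, Mul(10884, Pow(41, Rational(1, 2))))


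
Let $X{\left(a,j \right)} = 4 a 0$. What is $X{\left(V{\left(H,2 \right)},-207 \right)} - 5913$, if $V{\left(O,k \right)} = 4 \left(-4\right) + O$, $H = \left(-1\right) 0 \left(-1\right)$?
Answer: $-5913$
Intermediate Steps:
$H = 0$ ($H = 0 \left(-1\right) = 0$)
$V{\left(O,k \right)} = -16 + O$
$X{\left(a,j \right)} = 0$
$X{\left(V{\left(H,2 \right)},-207 \right)} - 5913 = 0 - 5913 = -5913$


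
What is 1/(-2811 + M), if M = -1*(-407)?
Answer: -1/2404 ≈ -0.00041597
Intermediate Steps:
M = 407
1/(-2811 + M) = 1/(-2811 + 407) = 1/(-2404) = -1/2404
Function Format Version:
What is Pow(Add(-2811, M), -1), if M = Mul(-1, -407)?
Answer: Rational(-1, 2404) ≈ -0.00041597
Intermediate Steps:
M = 407
Pow(Add(-2811, M), -1) = Pow(Add(-2811, 407), -1) = Pow(-2404, -1) = Rational(-1, 2404)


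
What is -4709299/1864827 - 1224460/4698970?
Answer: -2441226079045/876276612819 ≈ -2.7859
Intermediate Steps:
-4709299/1864827 - 1224460/4698970 = -4709299*1/1864827 - 1224460*1/4698970 = -4709299/1864827 - 122446/469897 = -2441226079045/876276612819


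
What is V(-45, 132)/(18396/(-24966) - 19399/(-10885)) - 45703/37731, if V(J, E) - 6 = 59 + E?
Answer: 1527376765432/8157102621 ≈ 187.25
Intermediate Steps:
V(J, E) = 65 + E (V(J, E) = 6 + (59 + E) = 65 + E)
V(-45, 132)/(18396/(-24966) - 19399/(-10885)) - 45703/37731 = (65 + 132)/(18396/(-24966) - 19399/(-10885)) - 45703/37731 = 197/(18396*(-1/24966) - 19399*(-1/10885)) - 45703*1/37731 = 197/(-14/19 + 19399/10885) - 45703/37731 = 197/(216191/206815) - 45703/37731 = 197*(206815/216191) - 45703/37731 = 40742555/216191 - 45703/37731 = 1527376765432/8157102621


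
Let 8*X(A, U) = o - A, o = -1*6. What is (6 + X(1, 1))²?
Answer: 1681/64 ≈ 26.266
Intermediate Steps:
o = -6
X(A, U) = -¾ - A/8 (X(A, U) = (-6 - A)/8 = -¾ - A/8)
(6 + X(1, 1))² = (6 + (-¾ - ⅛*1))² = (6 + (-¾ - ⅛))² = (6 - 7/8)² = (41/8)² = 1681/64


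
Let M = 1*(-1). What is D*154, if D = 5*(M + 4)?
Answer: 2310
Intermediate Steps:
M = -1
D = 15 (D = 5*(-1 + 4) = 5*3 = 15)
D*154 = 15*154 = 2310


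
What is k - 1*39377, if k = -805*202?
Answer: -201987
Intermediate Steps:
k = -162610
k - 1*39377 = -162610 - 1*39377 = -162610 - 39377 = -201987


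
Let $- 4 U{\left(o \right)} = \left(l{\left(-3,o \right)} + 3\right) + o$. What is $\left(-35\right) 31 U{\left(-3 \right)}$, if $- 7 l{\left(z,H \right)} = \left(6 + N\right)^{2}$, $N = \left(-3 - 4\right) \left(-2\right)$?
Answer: $-15500$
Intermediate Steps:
$N = 14$ ($N = \left(-7\right) \left(-2\right) = 14$)
$l{\left(z,H \right)} = - \frac{400}{7}$ ($l{\left(z,H \right)} = - \frac{\left(6 + 14\right)^{2}}{7} = - \frac{20^{2}}{7} = \left(- \frac{1}{7}\right) 400 = - \frac{400}{7}$)
$U{\left(o \right)} = \frac{379}{28} - \frac{o}{4}$ ($U{\left(o \right)} = - \frac{\left(- \frac{400}{7} + 3\right) + o}{4} = - \frac{- \frac{379}{7} + o}{4} = \frac{379}{28} - \frac{o}{4}$)
$\left(-35\right) 31 U{\left(-3 \right)} = \left(-35\right) 31 \left(\frac{379}{28} - - \frac{3}{4}\right) = - 1085 \left(\frac{379}{28} + \frac{3}{4}\right) = \left(-1085\right) \frac{100}{7} = -15500$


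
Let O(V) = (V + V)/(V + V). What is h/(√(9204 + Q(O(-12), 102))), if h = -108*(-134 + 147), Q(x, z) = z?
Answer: -234*√1034/517 ≈ -14.554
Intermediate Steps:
O(V) = 1 (O(V) = (2*V)/((2*V)) = (2*V)*(1/(2*V)) = 1)
h = -1404 (h = -108*13 = -1404)
h/(√(9204 + Q(O(-12), 102))) = -1404/√(9204 + 102) = -1404*√1034/3102 = -234*√1034/517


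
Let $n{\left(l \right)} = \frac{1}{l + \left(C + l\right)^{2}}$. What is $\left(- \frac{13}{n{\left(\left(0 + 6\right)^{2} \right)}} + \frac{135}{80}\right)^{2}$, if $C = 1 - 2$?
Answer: $\frac{68780832121}{256} \approx 2.6868 \cdot 10^{8}$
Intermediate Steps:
$C = -1$ ($C = 1 - 2 = -1$)
$n{\left(l \right)} = \frac{1}{l + \left(-1 + l\right)^{2}}$
$\left(- \frac{13}{n{\left(\left(0 + 6\right)^{2} \right)}} + \frac{135}{80}\right)^{2} = \left(- \frac{13}{\frac{1}{\left(0 + 6\right)^{2} + \left(-1 + \left(0 + 6\right)^{2}\right)^{2}}} + \frac{135}{80}\right)^{2} = \left(- \frac{13}{\frac{1}{6^{2} + \left(-1 + 6^{2}\right)^{2}}} + 135 \cdot \frac{1}{80}\right)^{2} = \left(- \frac{13}{\frac{1}{36 + \left(-1 + 36\right)^{2}}} + \frac{27}{16}\right)^{2} = \left(- \frac{13}{\frac{1}{36 + 35^{2}}} + \frac{27}{16}\right)^{2} = \left(- \frac{13}{\frac{1}{36 + 1225}} + \frac{27}{16}\right)^{2} = \left(- \frac{13}{\frac{1}{1261}} + \frac{27}{16}\right)^{2} = \left(- 13 \frac{1}{\frac{1}{1261}} + \frac{27}{16}\right)^{2} = \left(\left(-13\right) 1261 + \frac{27}{16}\right)^{2} = \left(-16393 + \frac{27}{16}\right)^{2} = \left(- \frac{262261}{16}\right)^{2} = \frac{68780832121}{256}$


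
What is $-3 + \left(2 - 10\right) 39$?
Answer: $-315$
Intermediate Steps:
$-3 + \left(2 - 10\right) 39 = -3 - 312 = -315$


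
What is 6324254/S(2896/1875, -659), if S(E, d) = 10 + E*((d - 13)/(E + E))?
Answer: -3162127/163 ≈ -19400.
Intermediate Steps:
S(E, d) = 7/2 + d/2 (S(E, d) = 10 + E*((-13 + d)/((2*E))) = 10 + E*((-13 + d)*(1/(2*E))) = 10 + E*((-13 + d)/(2*E)) = 10 + (-13/2 + d/2) = 7/2 + d/2)
6324254/S(2896/1875, -659) = 6324254/(7/2 + (½)*(-659)) = 6324254/(7/2 - 659/2) = 6324254/(-326) = 6324254*(-1/326) = -3162127/163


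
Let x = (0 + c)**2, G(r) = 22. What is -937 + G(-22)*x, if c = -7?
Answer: 141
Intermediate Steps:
x = 49 (x = (0 - 7)**2 = (-7)**2 = 49)
-937 + G(-22)*x = -937 + 22*49 = -937 + 1078 = 141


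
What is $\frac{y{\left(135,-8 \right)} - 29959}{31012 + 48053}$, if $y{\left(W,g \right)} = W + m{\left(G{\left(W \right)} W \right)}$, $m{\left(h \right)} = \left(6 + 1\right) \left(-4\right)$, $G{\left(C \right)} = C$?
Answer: $- \frac{29852}{79065} \approx -0.37756$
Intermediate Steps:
$m{\left(h \right)} = -28$ ($m{\left(h \right)} = 7 \left(-4\right) = -28$)
$y{\left(W,g \right)} = -28 + W$ ($y{\left(W,g \right)} = W - 28 = -28 + W$)
$\frac{y{\left(135,-8 \right)} - 29959}{31012 + 48053} = \frac{\left(-28 + 135\right) - 29959}{31012 + 48053} = \frac{107 - 29959}{79065} = \left(-29852\right) \frac{1}{79065} = - \frac{29852}{79065}$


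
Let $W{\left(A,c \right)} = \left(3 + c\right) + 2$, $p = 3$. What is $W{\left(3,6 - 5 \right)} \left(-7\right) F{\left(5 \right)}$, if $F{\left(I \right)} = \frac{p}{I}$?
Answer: $- \frac{126}{5} \approx -25.2$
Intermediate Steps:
$F{\left(I \right)} = \frac{3}{I}$
$W{\left(A,c \right)} = 5 + c$
$W{\left(3,6 - 5 \right)} \left(-7\right) F{\left(5 \right)} = \left(5 + \left(6 - 5\right)\right) \left(-7\right) \frac{3}{5} = \left(5 + 1\right) \left(-7\right) 3 \cdot \frac{1}{5} = 6 \left(-7\right) \frac{3}{5} = \left(-42\right) \frac{3}{5} = - \frac{126}{5}$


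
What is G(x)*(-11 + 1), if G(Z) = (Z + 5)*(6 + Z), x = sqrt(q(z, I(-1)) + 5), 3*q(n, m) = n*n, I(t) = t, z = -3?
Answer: -380 - 220*sqrt(2) ≈ -691.13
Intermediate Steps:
q(n, m) = n**2/3 (q(n, m) = (n*n)/3 = n**2/3)
x = 2*sqrt(2) (x = sqrt((1/3)*(-3)**2 + 5) = sqrt((1/3)*9 + 5) = sqrt(3 + 5) = sqrt(8) = 2*sqrt(2) ≈ 2.8284)
G(Z) = (5 + Z)*(6 + Z)
G(x)*(-11 + 1) = (30 + (2*sqrt(2))**2 + 11*(2*sqrt(2)))*(-11 + 1) = (30 + 8 + 22*sqrt(2))*(-10) = (38 + 22*sqrt(2))*(-10) = -380 - 220*sqrt(2)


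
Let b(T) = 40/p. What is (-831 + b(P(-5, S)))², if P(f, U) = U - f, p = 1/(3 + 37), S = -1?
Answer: 591361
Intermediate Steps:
p = 1/40 ≈ 0.025000
b(T) = 1600 (b(T) = 40/(1/40) = 40*40 = 1600)
(-831 + b(P(-5, S)))² = (-831 + 1600)² = 769² = 591361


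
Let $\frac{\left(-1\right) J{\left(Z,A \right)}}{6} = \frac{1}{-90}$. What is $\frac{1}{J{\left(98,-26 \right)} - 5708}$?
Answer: $- \frac{15}{85619} \approx -0.00017519$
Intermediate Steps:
$J{\left(Z,A \right)} = \frac{1}{15}$ ($J{\left(Z,A \right)} = - \frac{6}{-90} = \left(-6\right) \left(- \frac{1}{90}\right) = \frac{1}{15}$)
$\frac{1}{J{\left(98,-26 \right)} - 5708} = \frac{1}{\frac{1}{15} - 5708} = \frac{1}{- \frac{85619}{15}} = - \frac{15}{85619}$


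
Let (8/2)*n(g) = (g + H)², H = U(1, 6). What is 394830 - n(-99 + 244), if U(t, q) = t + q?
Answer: 389054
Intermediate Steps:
U(t, q) = q + t
H = 7 (H = 6 + 1 = 7)
n(g) = (7 + g)²/4 (n(g) = (g + 7)²/4 = (7 + g)²/4)
394830 - n(-99 + 244) = 394830 - (7 + (-99 + 244))²/4 = 394830 - (7 + 145)²/4 = 394830 - 152²/4 = 394830 - 23104/4 = 394830 - 1*5776 = 394830 - 5776 = 389054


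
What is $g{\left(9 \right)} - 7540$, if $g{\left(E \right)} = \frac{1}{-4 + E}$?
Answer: $- \frac{37699}{5} \approx -7539.8$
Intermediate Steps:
$g{\left(9 \right)} - 7540 = \frac{1}{-4 + 9} - 7540 = \frac{1}{5} - 7540 = - \frac{37699}{5}$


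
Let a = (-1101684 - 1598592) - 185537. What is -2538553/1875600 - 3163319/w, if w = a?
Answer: -1392668132189/5412630862800 ≈ -0.25730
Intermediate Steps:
a = -2885813 (a = -2700276 - 185537 = -2885813)
w = -2885813
-2538553/1875600 - 3163319/w = -2538553/1875600 - 3163319/(-2885813) = -2538553*1/1875600 - 3163319*(-1/2885813) = -2538553/1875600 + 3163319/2885813 = -1392668132189/5412630862800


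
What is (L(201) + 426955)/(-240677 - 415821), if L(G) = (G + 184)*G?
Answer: -252170/328249 ≈ -0.76823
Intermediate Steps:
L(G) = G*(184 + G) (L(G) = (184 + G)*G = G*(184 + G))
(L(201) + 426955)/(-240677 - 415821) = (201*(184 + 201) + 426955)/(-240677 - 415821) = (201*385 + 426955)/(-656498) = (77385 + 426955)*(-1/656498) = 504340*(-1/656498) = -252170/328249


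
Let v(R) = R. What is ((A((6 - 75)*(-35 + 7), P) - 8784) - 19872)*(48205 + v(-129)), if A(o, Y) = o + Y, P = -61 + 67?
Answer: -1284494568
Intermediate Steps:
P = 6
A(o, Y) = Y + o
((A((6 - 75)*(-35 + 7), P) - 8784) - 19872)*(48205 + v(-129)) = (((6 + (6 - 75)*(-35 + 7)) - 8784) - 19872)*(48205 - 129) = (((6 - 69*(-28)) - 8784) - 19872)*48076 = (((6 + 1932) - 8784) - 19872)*48076 = ((1938 - 8784) - 19872)*48076 = (-6846 - 19872)*48076 = -26718*48076 = -1284494568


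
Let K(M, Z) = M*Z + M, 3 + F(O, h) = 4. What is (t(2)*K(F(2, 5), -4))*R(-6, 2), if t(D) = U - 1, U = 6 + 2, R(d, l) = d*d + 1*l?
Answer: -798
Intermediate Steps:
F(O, h) = 1 (F(O, h) = -3 + 4 = 1)
K(M, Z) = M + M*Z
R(d, l) = l + d² (R(d, l) = d² + l = l + d²)
U = 8
t(D) = 7 (t(D) = 8 - 1 = 7)
(t(2)*K(F(2, 5), -4))*R(-6, 2) = (7*(1*(1 - 4)))*(2 + (-6)²) = (7*(1*(-3)))*(2 + 36) = (7*(-3))*38 = -21*38 = -798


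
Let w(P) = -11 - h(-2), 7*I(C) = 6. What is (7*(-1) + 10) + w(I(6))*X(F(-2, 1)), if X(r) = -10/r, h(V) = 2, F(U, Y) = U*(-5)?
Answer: 16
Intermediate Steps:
I(C) = 6/7 (I(C) = (⅐)*6 = 6/7)
F(U, Y) = -5*U
w(P) = -13 (w(P) = -11 - 1*2 = -11 - 2 = -13)
(7*(-1) + 10) + w(I(6))*X(F(-2, 1)) = (7*(-1) + 10) - (-130)/((-5*(-2))) = (-7 + 10) - (-130)/10 = 3 - (-130)/10 = 3 - 13*(-1) = 3 + 13 = 16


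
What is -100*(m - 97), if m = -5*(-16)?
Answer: 1700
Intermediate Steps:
m = 80
-100*(m - 97) = -100*(80 - 97) = -100*(-17) = 1700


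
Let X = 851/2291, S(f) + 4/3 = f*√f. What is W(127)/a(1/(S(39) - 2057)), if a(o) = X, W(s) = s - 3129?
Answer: -6877582/851 ≈ -8081.8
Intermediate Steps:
S(f) = -4/3 + f^(3/2) (S(f) = -4/3 + f*√f = -4/3 + f^(3/2))
W(s) = -3129 + s
X = 851/2291 (X = 851*(1/2291) = 851/2291 ≈ 0.37145)
a(o) = 851/2291
W(127)/a(1/(S(39) - 2057)) = (-3129 + 127)/(851/2291) = -3002*2291/851 = -6877582/851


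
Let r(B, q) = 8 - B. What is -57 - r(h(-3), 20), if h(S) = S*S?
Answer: -56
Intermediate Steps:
h(S) = S²
-57 - r(h(-3), 20) = -57 - (8 - 1*(-3)²) = -57 - (8 - 1*9) = -57 - (8 - 9) = -57 - 1*(-1) = -57 + 1 = -56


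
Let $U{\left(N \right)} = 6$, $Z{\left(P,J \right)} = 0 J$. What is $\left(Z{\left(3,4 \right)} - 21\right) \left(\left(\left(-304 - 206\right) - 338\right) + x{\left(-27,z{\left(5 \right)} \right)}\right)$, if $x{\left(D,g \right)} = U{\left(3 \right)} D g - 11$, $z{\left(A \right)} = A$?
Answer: $35049$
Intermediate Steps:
$Z{\left(P,J \right)} = 0$
$x{\left(D,g \right)} = -11 + 6 D g$ ($x{\left(D,g \right)} = 6 D g - 11 = -11 + 6 D g$)
$\left(Z{\left(3,4 \right)} - 21\right) \left(\left(\left(-304 - 206\right) - 338\right) + x{\left(-27,z{\left(5 \right)} \right)}\right) = \left(0 - 21\right) \left(\left(\left(-304 - 206\right) - 338\right) + \left(-11 + 6 \left(-27\right) 5\right)\right) = \left(0 - 21\right) \left(\left(-510 - 338\right) - 821\right) = - 21 \left(-848 - 821\right) = \left(-21\right) \left(-1669\right) = 35049$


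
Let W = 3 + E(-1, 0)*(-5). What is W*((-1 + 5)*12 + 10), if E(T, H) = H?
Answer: 174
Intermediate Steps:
W = 3 (W = 3 + 0*(-5) = 3 + 0 = 3)
W*((-1 + 5)*12 + 10) = 3*((-1 + 5)*12 + 10) = 3*(4*12 + 10) = 3*(48 + 10) = 3*58 = 174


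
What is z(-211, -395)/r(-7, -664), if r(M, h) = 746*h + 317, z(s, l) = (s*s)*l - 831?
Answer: 17586626/495027 ≈ 35.527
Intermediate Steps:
z(s, l) = -831 + l*s² (z(s, l) = s²*l - 831 = l*s² - 831 = -831 + l*s²)
r(M, h) = 317 + 746*h
z(-211, -395)/r(-7, -664) = (-831 - 395*(-211)²)/(317 + 746*(-664)) = (-831 - 395*44521)/(317 - 495344) = (-831 - 17585795)/(-495027) = -17586626*(-1/495027) = 17586626/495027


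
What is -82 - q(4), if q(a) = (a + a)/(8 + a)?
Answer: -248/3 ≈ -82.667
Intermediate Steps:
q(a) = 2*a/(8 + a) (q(a) = (2*a)/(8 + a) = 2*a/(8 + a))
-82 - q(4) = -82 - 2*4/(8 + 4) = -82 - 2*4/12 = -82 - 1*⅔ = -82 - ⅔ = -248/3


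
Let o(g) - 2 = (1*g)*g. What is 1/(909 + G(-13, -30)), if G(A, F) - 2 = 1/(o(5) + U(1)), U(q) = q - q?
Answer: 27/24598 ≈ 0.0010976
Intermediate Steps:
U(q) = 0
o(g) = 2 + g² (o(g) = 2 + (1*g)*g = 2 + g*g = 2 + g²)
G(A, F) = 55/27 (G(A, F) = 2 + 1/((2 + 5²) + 0) = 2 + 1/((2 + 25) + 0) = 2 + 1/(27 + 0) = 2 + 1/27 = 55/27)
1/(909 + G(-13, -30)) = 1/(909 + 55/27) = 1/(24598/27) = 27/24598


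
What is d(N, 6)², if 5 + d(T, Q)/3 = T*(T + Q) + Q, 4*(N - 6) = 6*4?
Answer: 423801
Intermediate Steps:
N = 12 (N = 6 + (6*4)/4 = 6 + (¼)*24 = 6 + 6 = 12)
d(T, Q) = -15 + 3*Q + 3*T*(Q + T) (d(T, Q) = -15 + 3*(T*(T + Q) + Q) = -15 + 3*(T*(Q + T) + Q) = -15 + 3*(Q + T*(Q + T)) = -15 + (3*Q + 3*T*(Q + T)) = -15 + 3*Q + 3*T*(Q + T))
d(N, 6)² = (-15 + 3*6 + 3*12² + 3*6*12)² = (-15 + 18 + 3*144 + 216)² = (-15 + 18 + 432 + 216)² = 651² = 423801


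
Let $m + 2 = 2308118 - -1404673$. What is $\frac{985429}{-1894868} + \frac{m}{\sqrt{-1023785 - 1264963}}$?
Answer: $- \frac{985429}{1894868} - \frac{3712789 i \sqrt{572187}}{1144374} \approx -0.52005 - 2454.2 i$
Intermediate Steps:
$m = 3712789$ ($m = -2 + \left(2308118 - -1404673\right) = -2 + \left(2308118 + 1404673\right) = -2 + 3712791 = 3712789$)
$\frac{985429}{-1894868} + \frac{m}{\sqrt{-1023785 - 1264963}} = \frac{985429}{-1894868} + \frac{3712789}{\sqrt{-1023785 - 1264963}} = 985429 \left(- \frac{1}{1894868}\right) + \frac{3712789}{\sqrt{-2288748}} = - \frac{985429}{1894868} + \frac{3712789}{2 i \sqrt{572187}} = - \frac{985429}{1894868} + 3712789 \left(- \frac{i \sqrt{572187}}{1144374}\right) = - \frac{985429}{1894868} - \frac{3712789 i \sqrt{572187}}{1144374}$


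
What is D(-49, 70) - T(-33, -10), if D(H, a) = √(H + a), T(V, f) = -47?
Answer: 47 + √21 ≈ 51.583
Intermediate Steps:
D(-49, 70) - T(-33, -10) = √(-49 + 70) - 1*(-47) = √21 + 47 = 47 + √21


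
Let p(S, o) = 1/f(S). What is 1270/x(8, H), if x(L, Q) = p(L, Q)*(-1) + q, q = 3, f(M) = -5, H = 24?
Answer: 3175/8 ≈ 396.88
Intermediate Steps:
p(S, o) = -1/5 (p(S, o) = 1/(-5) = 1*(-1/5) = -1/5)
x(L, Q) = 16/5 (x(L, Q) = -1/5*(-1) + 3 = 1/5 + 3 = 16/5)
1270/x(8, H) = 1270/(16/5) = 1270*(5/16) = 3175/8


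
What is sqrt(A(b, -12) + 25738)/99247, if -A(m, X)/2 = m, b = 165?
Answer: 8*sqrt(397)/99247 ≈ 0.0016061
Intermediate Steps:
A(m, X) = -2*m
sqrt(A(b, -12) + 25738)/99247 = sqrt(-2*165 + 25738)/99247 = sqrt(-330 + 25738)*(1/99247) = sqrt(25408)*(1/99247) = (8*sqrt(397))*(1/99247) = 8*sqrt(397)/99247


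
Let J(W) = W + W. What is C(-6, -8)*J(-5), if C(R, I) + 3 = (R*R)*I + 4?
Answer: 2870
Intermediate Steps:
C(R, I) = 1 + I*R**2 (C(R, I) = -3 + ((R*R)*I + 4) = -3 + (R**2*I + 4) = -3 + (I*R**2 + 4) = -3 + (4 + I*R**2) = 1 + I*R**2)
J(W) = 2*W
C(-6, -8)*J(-5) = (1 - 8*(-6)**2)*(2*(-5)) = (1 - 8*36)*(-10) = (1 - 288)*(-10) = -287*(-10) = 2870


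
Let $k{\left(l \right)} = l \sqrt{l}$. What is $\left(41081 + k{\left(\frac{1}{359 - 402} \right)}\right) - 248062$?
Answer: $-206981 - \frac{i \sqrt{43}}{1849} \approx -2.0698 \cdot 10^{5} - 0.0035465 i$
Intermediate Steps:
$k{\left(l \right)} = l^{\frac{3}{2}}$
$\left(41081 + k{\left(\frac{1}{359 - 402} \right)}\right) - 248062 = \left(41081 + \left(\frac{1}{359 - 402}\right)^{\frac{3}{2}}\right) - 248062 = \left(41081 + \left(\frac{1}{-43}\right)^{\frac{3}{2}}\right) - 248062 = \left(41081 + \left(- \frac{1}{43}\right)^{\frac{3}{2}}\right) - 248062 = \left(41081 - \frac{i \sqrt{43}}{1849}\right) - 248062 = -206981 - \frac{i \sqrt{43}}{1849}$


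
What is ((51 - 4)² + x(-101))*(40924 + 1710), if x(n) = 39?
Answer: 95841232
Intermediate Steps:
((51 - 4)² + x(-101))*(40924 + 1710) = ((51 - 4)² + 39)*(40924 + 1710) = (47² + 39)*42634 = (2209 + 39)*42634 = 2248*42634 = 95841232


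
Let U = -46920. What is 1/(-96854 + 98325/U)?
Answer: -136/13172429 ≈ -1.0325e-5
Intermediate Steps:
1/(-96854 + 98325/U) = 1/(-96854 + 98325/(-46920)) = 1/(-96854 + 98325*(-1/46920)) = 1/(-96854 - 285/136) = 1/(-13172429/136) = -136/13172429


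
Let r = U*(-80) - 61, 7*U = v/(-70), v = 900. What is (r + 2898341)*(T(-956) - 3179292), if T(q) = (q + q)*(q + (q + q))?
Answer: 327266823106080/49 ≈ 6.6789e+12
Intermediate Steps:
T(q) = 6*q² (T(q) = (2*q)*(q + 2*q) = (2*q)*(3*q) = 6*q²)
U = -90/49 (U = (900/(-70))/7 = (900*(-1/70))/7 = (⅐)*(-90/7) = -90/49 ≈ -1.8367)
r = 4211/49 (r = -90/49*(-80) - 61 = 7200/49 - 61 = 4211/49 ≈ 85.939)
(r + 2898341)*(T(-956) - 3179292) = (4211/49 + 2898341)*(6*(-956)² - 3179292) = 142022920*(6*913936 - 3179292)/49 = 142022920*(5483616 - 3179292)/49 = (142022920/49)*2304324 = 327266823106080/49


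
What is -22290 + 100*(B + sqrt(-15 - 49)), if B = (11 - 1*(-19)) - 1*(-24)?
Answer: -16890 + 800*I ≈ -16890.0 + 800.0*I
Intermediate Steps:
B = 54 (B = (11 + 19) + 24 = 30 + 24 = 54)
-22290 + 100*(B + sqrt(-15 - 49)) = -22290 + 100*(54 + sqrt(-15 - 49)) = -22290 + 100*(54 + sqrt(-64)) = -22290 + 100*(54 + 8*I) = -22290 + (5400 + 800*I) = -16890 + 800*I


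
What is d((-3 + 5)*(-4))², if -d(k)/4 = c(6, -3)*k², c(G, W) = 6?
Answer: 2359296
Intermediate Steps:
d(k) = -24*k²
d((-3 + 5)*(-4))² = (-24*16*(-3 + 5)²)² = (-24*(2*(-4))²)² = (-24*(-8)²)² = (-24*64)² = (-1536)² = 2359296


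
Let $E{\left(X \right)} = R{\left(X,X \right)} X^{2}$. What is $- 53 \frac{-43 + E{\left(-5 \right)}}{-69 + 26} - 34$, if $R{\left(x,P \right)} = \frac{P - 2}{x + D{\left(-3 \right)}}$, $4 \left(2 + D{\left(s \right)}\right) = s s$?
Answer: $- \frac{33979}{817} \approx -41.59$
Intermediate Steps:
$D{\left(s \right)} = -2 + \frac{s^{2}}{4}$ ($D{\left(s \right)} = -2 + \frac{s s}{4} = -2 + \frac{s^{2}}{4}$)
$R{\left(x,P \right)} = \frac{-2 + P}{\frac{1}{4} + x}$ ($R{\left(x,P \right)} = \frac{P - 2}{x - \left(2 - \frac{\left(-3\right)^{2}}{4}\right)} = \frac{-2 + P}{x + \left(-2 + \frac{1}{4} \cdot 9\right)} = \frac{-2 + P}{x + \left(-2 + \frac{9}{4}\right)} = \frac{-2 + P}{x + \frac{1}{4}} = \frac{-2 + P}{\frac{1}{4} + x}$)
$E{\left(X \right)} = \frac{4 X^{2} \left(-2 + X\right)}{1 + 4 X}$ ($E{\left(X \right)} = \frac{4 \left(-2 + X\right)}{1 + 4 X} X^{2} = \frac{4 X^{2} \left(-2 + X\right)}{1 + 4 X}$)
$- 53 \frac{-43 + E{\left(-5 \right)}}{-69 + 26} - 34 = - 53 \frac{-43 + \frac{4 \left(-5\right)^{2} \left(-2 - 5\right)}{1 + 4 \left(-5\right)}}{-69 + 26} - 34 = - 53 \frac{-43 + 4 \cdot 25 \frac{1}{1 - 20} \left(-7\right)}{-43} - 34 = - 53 \left(-43 + 4 \cdot 25 \frac{1}{-19} \left(-7\right)\right) \left(- \frac{1}{43}\right) - 34 = - 53 \left(-43 + 4 \cdot 25 \left(- \frac{1}{19}\right) \left(-7\right)\right) \left(- \frac{1}{43}\right) - 34 = - 53 \left(-43 + \frac{700}{19}\right) \left(- \frac{1}{43}\right) - 34 = - 53 \left(\left(- \frac{117}{19}\right) \left(- \frac{1}{43}\right)\right) - 34 = \left(-53\right) \frac{117}{817} - 34 = - \frac{6201}{817} - 34 = - \frac{33979}{817}$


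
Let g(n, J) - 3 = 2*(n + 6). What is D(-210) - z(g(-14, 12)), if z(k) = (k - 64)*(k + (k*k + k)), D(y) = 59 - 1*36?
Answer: 11034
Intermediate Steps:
g(n, J) = 15 + 2*n (g(n, J) = 3 + 2*(n + 6) = 3 + 2*(6 + n) = 3 + (12 + 2*n) = 15 + 2*n)
D(y) = 23 (D(y) = 59 - 36 = 23)
z(k) = (-64 + k)*(k² + 2*k) (z(k) = (-64 + k)*(k + (k² + k)) = (-64 + k)*(k + (k + k²)) = (-64 + k)*(k² + 2*k))
D(-210) - z(g(-14, 12)) = 23 - (15 + 2*(-14))*(-128 + (15 + 2*(-14))² - 62*(15 + 2*(-14))) = 23 - (15 - 28)*(-128 + (15 - 28)² - 62*(15 - 28)) = 23 - (-13)*(-128 + (-13)² - 62*(-13)) = 23 - (-13)*(-128 + 169 + 806) = 23 - (-13)*847 = 23 - 1*(-11011) = 23 + 11011 = 11034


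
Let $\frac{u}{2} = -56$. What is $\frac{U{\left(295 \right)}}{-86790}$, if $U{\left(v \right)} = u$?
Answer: $\frac{56}{43395} \approx 0.0012905$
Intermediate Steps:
$u = -112$ ($u = 2 \left(-56\right) = -112$)
$U{\left(v \right)} = -112$
$\frac{U{\left(295 \right)}}{-86790} = - \frac{112}{-86790} = \left(-112\right) \left(- \frac{1}{86790}\right) = \frac{56}{43395}$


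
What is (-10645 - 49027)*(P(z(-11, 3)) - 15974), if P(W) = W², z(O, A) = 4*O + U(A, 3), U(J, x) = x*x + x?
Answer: 892096400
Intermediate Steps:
U(J, x) = x + x² (U(J, x) = x² + x = x + x²)
z(O, A) = 12 + 4*O (z(O, A) = 4*O + 3*(1 + 3) = 4*O + 3*4 = 4*O + 12 = 12 + 4*O)
(-10645 - 49027)*(P(z(-11, 3)) - 15974) = (-10645 - 49027)*((12 + 4*(-11))² - 15974) = -59672*((12 - 44)² - 15974) = -59672*((-32)² - 15974) = -59672*(1024 - 15974) = -59672*(-14950) = 892096400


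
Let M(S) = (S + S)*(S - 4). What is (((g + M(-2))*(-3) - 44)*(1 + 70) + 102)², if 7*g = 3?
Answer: 3315110929/49 ≈ 6.7655e+7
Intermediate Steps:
g = 3/7 (g = (⅐)*3 = 3/7 ≈ 0.42857)
M(S) = 2*S*(-4 + S) (M(S) = (2*S)*(-4 + S) = 2*S*(-4 + S))
(((g + M(-2))*(-3) - 44)*(1 + 70) + 102)² = (((3/7 + 2*(-2)*(-4 - 2))*(-3) - 44)*(1 + 70) + 102)² = (((3/7 + 2*(-2)*(-6))*(-3) - 44)*71 + 102)² = (((3/7 + 24)*(-3) - 44)*71 + 102)² = (((171/7)*(-3) - 44)*71 + 102)² = ((-513/7 - 44)*71 + 102)² = (-821/7*71 + 102)² = (-58291/7 + 102)² = (-57577/7)² = 3315110929/49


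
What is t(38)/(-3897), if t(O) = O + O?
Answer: -76/3897 ≈ -0.019502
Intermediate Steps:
t(O) = 2*O
t(38)/(-3897) = (2*38)/(-3897) = 76*(-1/3897) = -76/3897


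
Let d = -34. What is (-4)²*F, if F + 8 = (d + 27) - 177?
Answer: -3072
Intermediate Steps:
F = -192 (F = -8 + ((-34 + 27) - 177) = -8 + (-7 - 177) = -8 - 184 = -192)
(-4)²*F = (-4)²*(-192) = 16*(-192) = -3072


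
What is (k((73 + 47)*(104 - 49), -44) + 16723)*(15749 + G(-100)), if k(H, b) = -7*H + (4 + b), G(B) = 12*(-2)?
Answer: -464154825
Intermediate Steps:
G(B) = -24
k(H, b) = 4 + b - 7*H
(k((73 + 47)*(104 - 49), -44) + 16723)*(15749 + G(-100)) = ((4 - 44 - 7*(73 + 47)*(104 - 49)) + 16723)*(15749 - 24) = ((4 - 44 - 840*55) + 16723)*15725 = ((4 - 44 - 7*6600) + 16723)*15725 = ((4 - 44 - 46200) + 16723)*15725 = (-46240 + 16723)*15725 = -29517*15725 = -464154825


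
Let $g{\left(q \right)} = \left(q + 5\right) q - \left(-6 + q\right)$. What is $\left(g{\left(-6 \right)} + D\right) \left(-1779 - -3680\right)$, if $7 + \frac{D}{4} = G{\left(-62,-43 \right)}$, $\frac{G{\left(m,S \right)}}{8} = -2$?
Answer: $-140674$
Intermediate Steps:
$G{\left(m,S \right)} = -16$ ($G{\left(m,S \right)} = 8 \left(-2\right) = -16$)
$D = -92$ ($D = -28 + 4 \left(-16\right) = -28 - 64 = -92$)
$g{\left(q \right)} = 6 - q + q \left(5 + q\right)$ ($g{\left(q \right)} = \left(5 + q\right) q - \left(-6 + q\right) = q \left(5 + q\right) - \left(-6 + q\right) = 6 - q + q \left(5 + q\right)$)
$\left(g{\left(-6 \right)} + D\right) \left(-1779 - -3680\right) = \left(\left(6 + \left(-6\right)^{2} + 4 \left(-6\right)\right) - 92\right) \left(-1779 - -3680\right) = \left(\left(6 + 36 - 24\right) - 92\right) \left(-1779 + 3680\right) = \left(18 - 92\right) 1901 = \left(-74\right) 1901 = -140674$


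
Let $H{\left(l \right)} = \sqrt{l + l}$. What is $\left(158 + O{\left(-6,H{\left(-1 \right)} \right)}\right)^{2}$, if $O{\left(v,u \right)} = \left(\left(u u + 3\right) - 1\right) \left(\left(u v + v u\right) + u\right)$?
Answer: $24964$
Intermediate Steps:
$H{\left(l \right)} = \sqrt{2} \sqrt{l}$ ($H{\left(l \right)} = \sqrt{2 l} = \sqrt{2} \sqrt{l}$)
$O{\left(v,u \right)} = \left(2 + u^{2}\right) \left(u + 2 u v\right)$ ($O{\left(v,u \right)} = \left(\left(u^{2} + 3\right) - 1\right) \left(\left(u v + u v\right) + u\right) = \left(\left(3 + u^{2}\right) - 1\right) \left(2 u v + u\right) = \left(2 + u^{2}\right) \left(u + 2 u v\right)$)
$\left(158 + O{\left(-6,H{\left(-1 \right)} \right)}\right)^{2} = \left(158 + \sqrt{2} \sqrt{-1} \left(2 + \left(\sqrt{2} \sqrt{-1}\right)^{2} + 4 \left(-6\right) + 2 \left(-6\right) \left(\sqrt{2} \sqrt{-1}\right)^{2}\right)\right)^{2} = \left(158 + \sqrt{2} i \left(2 + \left(\sqrt{2} i\right)^{2} - 24 + 2 \left(-6\right) \left(\sqrt{2} i\right)^{2}\right)\right)^{2} = \left(158 + i \sqrt{2} \left(2 + \left(i \sqrt{2}\right)^{2} - 24 + 2 \left(-6\right) \left(i \sqrt{2}\right)^{2}\right)\right)^{2} = \left(158 + i \sqrt{2} \left(2 - 2 - 24 + 2 \left(-6\right) \left(-2\right)\right)\right)^{2} = \left(158 + i \sqrt{2} \left(2 - 2 - 24 + 24\right)\right)^{2} = \left(158 + i \sqrt{2} \cdot 0\right)^{2} = \left(158 + 0\right)^{2} = 158^{2} = 24964$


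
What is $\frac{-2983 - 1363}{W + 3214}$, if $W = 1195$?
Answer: $- \frac{4346}{4409} \approx -0.98571$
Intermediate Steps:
$\frac{-2983 - 1363}{W + 3214} = \frac{-2983 - 1363}{1195 + 3214} = \frac{-2983 - 1363}{4409} = \left(-2983 - 1363\right) \frac{1}{4409} = \left(-4346\right) \frac{1}{4409} = - \frac{4346}{4409}$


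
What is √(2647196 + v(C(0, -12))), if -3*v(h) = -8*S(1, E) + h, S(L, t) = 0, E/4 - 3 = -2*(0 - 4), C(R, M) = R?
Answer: 2*√661799 ≈ 1627.0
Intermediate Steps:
E = 44 (E = 12 + 4*(-2*(0 - 4)) = 12 + 4*(-2*(-4)) = 12 + 4*8 = 12 + 32 = 44)
v(h) = -h/3 (v(h) = -(-8*0 + h)/3 = -(0 + h)/3 = -h/3)
√(2647196 + v(C(0, -12))) = √(2647196 - ⅓*0) = √(2647196 + 0) = √2647196 = 2*√661799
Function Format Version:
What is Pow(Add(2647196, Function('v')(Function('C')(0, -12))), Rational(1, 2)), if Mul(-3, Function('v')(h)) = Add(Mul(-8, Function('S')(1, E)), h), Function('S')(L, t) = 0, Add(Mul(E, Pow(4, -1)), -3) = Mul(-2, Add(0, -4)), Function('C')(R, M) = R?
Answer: Mul(2, Pow(661799, Rational(1, 2))) ≈ 1627.0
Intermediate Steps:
E = 44 (E = Add(12, Mul(4, Mul(-2, Add(0, -4)))) = Add(12, Mul(4, Mul(-2, -4))) = Add(12, Mul(4, 8)) = Add(12, 32) = 44)
Function('v')(h) = Mul(Rational(-1, 3), h) (Function('v')(h) = Mul(Rational(-1, 3), Add(Mul(-8, 0), h)) = Mul(Rational(-1, 3), Add(0, h)) = Mul(Rational(-1, 3), h))
Pow(Add(2647196, Function('v')(Function('C')(0, -12))), Rational(1, 2)) = Pow(Add(2647196, Mul(Rational(-1, 3), 0)), Rational(1, 2)) = Pow(Add(2647196, 0), Rational(1, 2)) = Pow(2647196, Rational(1, 2)) = Mul(2, Pow(661799, Rational(1, 2)))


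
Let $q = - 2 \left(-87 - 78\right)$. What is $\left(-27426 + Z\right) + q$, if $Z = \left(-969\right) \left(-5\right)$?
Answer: $-22251$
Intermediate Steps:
$Z = 4845$
$q = 330$ ($q = \left(-2\right) \left(-165\right) = 330$)
$\left(-27426 + Z\right) + q = \left(-27426 + 4845\right) + 330 = -22581 + 330 = -22251$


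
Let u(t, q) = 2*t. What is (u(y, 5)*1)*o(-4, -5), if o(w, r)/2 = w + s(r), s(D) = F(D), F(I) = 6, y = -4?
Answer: -32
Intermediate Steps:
s(D) = 6
o(w, r) = 12 + 2*w (o(w, r) = 2*(w + 6) = 2*(6 + w) = 12 + 2*w)
(u(y, 5)*1)*o(-4, -5) = ((2*(-4))*1)*(12 + 2*(-4)) = (-8*1)*(12 - 8) = -8*4 = -32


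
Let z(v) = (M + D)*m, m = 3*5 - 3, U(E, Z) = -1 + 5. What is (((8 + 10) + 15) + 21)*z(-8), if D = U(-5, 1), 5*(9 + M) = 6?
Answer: -12312/5 ≈ -2462.4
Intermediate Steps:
M = -39/5 (M = -9 + (⅕)*6 = -9 + 6/5 = -39/5 ≈ -7.8000)
U(E, Z) = 4
m = 12 (m = 15 - 3 = 12)
D = 4
z(v) = -228/5 (z(v) = (-39/5 + 4)*12 = -19/5*12 = -228/5)
(((8 + 10) + 15) + 21)*z(-8) = (((8 + 10) + 15) + 21)*(-228/5) = ((18 + 15) + 21)*(-228/5) = (33 + 21)*(-228/5) = 54*(-228/5) = -12312/5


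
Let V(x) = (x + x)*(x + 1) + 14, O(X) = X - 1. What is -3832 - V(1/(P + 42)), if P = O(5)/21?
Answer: -1509566355/392498 ≈ -3846.0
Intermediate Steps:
O(X) = -1 + X
P = 4/21 (P = (-1 + 5)/21 = 4*(1/21) = 4/21 ≈ 0.19048)
V(x) = 14 + 2*x*(1 + x) (V(x) = (2*x)*(1 + x) + 14 = 2*x*(1 + x) + 14 = 14 + 2*x*(1 + x))
-3832 - V(1/(P + 42)) = -3832 - (14 + 2/(4/21 + 42) + 2*(1/(4/21 + 42))²) = -3832 - (14 + 2/(886/21) + 2*(1/(886/21))²) = -3832 - (14 + 2*(21/886) + 2*(21/886)²) = -3832 - (14 + 21/443 + 2*(441/784996)) = -3832 - (14 + 21/443 + 441/392498) = -3832 - 1*5514019/392498 = -3832 - 5514019/392498 = -1509566355/392498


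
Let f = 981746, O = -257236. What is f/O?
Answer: -490873/128618 ≈ -3.8165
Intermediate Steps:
f/O = 981746/(-257236) = 981746*(-1/257236) = -490873/128618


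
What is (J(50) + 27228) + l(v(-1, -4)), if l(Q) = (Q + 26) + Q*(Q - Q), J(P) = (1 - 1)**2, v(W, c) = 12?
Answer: 27266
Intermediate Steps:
J(P) = 0 (J(P) = 0**2 = 0)
l(Q) = 26 + Q (l(Q) = (26 + Q) + Q*0 = (26 + Q) + 0 = 26 + Q)
(J(50) + 27228) + l(v(-1, -4)) = (0 + 27228) + (26 + 12) = 27228 + 38 = 27266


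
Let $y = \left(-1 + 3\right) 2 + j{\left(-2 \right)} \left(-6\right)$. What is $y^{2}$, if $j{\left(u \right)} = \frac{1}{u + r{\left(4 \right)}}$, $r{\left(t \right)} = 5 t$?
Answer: $\frac{121}{9} \approx 13.444$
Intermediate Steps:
$j{\left(u \right)} = \frac{1}{20 + u}$ ($j{\left(u \right)} = \frac{1}{u + 5 \cdot 4} = \frac{1}{u + 20} = \frac{1}{20 + u}$)
$y = \frac{11}{3}$ ($y = \left(-1 + 3\right) 2 + \frac{1}{20 - 2} \left(-6\right) = 2 \cdot 2 + \frac{1}{18} \left(-6\right) = 4 + \frac{1}{18} \left(-6\right) = 4 - \frac{1}{3} = \frac{11}{3} \approx 3.6667$)
$y^{2} = \left(\frac{11}{3}\right)^{2} = \frac{121}{9}$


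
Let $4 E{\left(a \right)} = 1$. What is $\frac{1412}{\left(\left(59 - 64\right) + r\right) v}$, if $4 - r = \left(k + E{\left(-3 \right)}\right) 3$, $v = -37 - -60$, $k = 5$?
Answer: $- \frac{5648}{1541} \approx -3.6652$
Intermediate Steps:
$E{\left(a \right)} = \frac{1}{4}$ ($E{\left(a \right)} = \frac{1}{4} \cdot 1 = \frac{1}{4}$)
$v = 23$ ($v = -37 + 60 = 23$)
$r = - \frac{47}{4}$ ($r = 4 - \left(5 + \frac{1}{4}\right) 3 = 4 - \frac{21}{4} \cdot 3 = 4 - \frac{63}{4} = - \frac{47}{4} \approx -11.75$)
$\frac{1412}{\left(\left(59 - 64\right) + r\right) v} = \frac{1412}{\left(\left(59 - 64\right) - \frac{47}{4}\right) 23} = \frac{1412}{\left(-5 - \frac{47}{4}\right) 23} = \frac{1412}{\left(- \frac{67}{4}\right) 23} = \frac{1412}{- \frac{1541}{4}} = 1412 \left(- \frac{4}{1541}\right) = - \frac{5648}{1541}$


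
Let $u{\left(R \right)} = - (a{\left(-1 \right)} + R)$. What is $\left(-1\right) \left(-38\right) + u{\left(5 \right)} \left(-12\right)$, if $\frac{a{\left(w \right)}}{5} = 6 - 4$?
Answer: $218$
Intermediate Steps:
$a{\left(w \right)} = 10$ ($a{\left(w \right)} = 5 \left(6 - 4\right) = 5 \cdot 2 = 10$)
$u{\left(R \right)} = -10 - R$ ($u{\left(R \right)} = - (10 + R) = -10 - R$)
$\left(-1\right) \left(-38\right) + u{\left(5 \right)} \left(-12\right) = \left(-1\right) \left(-38\right) + \left(-10 - 5\right) \left(-12\right) = 38 + \left(-10 - 5\right) \left(-12\right) = 38 - -180 = 38 + 180 = 218$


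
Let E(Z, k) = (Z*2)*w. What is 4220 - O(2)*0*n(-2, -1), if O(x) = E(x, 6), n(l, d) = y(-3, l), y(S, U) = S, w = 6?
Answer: 4220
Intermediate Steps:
n(l, d) = -3
E(Z, k) = 12*Z (E(Z, k) = (Z*2)*6 = (2*Z)*6 = 12*Z)
O(x) = 12*x
4220 - O(2)*0*n(-2, -1) = 4220 - (12*2)*0*(-3) = 4220 - 24*0*(-3) = 4220 - 0*(-3) = 4220 - 1*0 = 4220 + 0 = 4220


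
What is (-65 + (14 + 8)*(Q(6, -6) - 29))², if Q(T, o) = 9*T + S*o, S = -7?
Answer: 1985281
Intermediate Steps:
Q(T, o) = -7*o + 9*T (Q(T, o) = 9*T - 7*o = -7*o + 9*T)
(-65 + (14 + 8)*(Q(6, -6) - 29))² = (-65 + (14 + 8)*((-7*(-6) + 9*6) - 29))² = (-65 + 22*((42 + 54) - 29))² = (-65 + 22*(96 - 29))² = (-65 + 22*67)² = (-65 + 1474)² = 1409² = 1985281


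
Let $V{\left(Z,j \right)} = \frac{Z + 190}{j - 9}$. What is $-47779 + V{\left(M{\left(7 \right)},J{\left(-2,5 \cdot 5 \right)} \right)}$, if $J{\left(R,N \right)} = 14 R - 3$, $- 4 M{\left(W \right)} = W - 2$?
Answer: $- \frac{1529079}{32} \approx -47784.0$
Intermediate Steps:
$M{\left(W \right)} = \frac{1}{2} - \frac{W}{4}$ ($M{\left(W \right)} = - \frac{W - 2}{4} = - \frac{-2 + W}{4} = \frac{1}{2} - \frac{W}{4}$)
$J{\left(R,N \right)} = -3 + 14 R$
$V{\left(Z,j \right)} = \frac{190 + Z}{-9 + j}$
$-47779 + V{\left(M{\left(7 \right)},J{\left(-2,5 \cdot 5 \right)} \right)} = -47779 + \frac{190 + \left(\frac{1}{2} - \frac{7}{4}\right)}{-9 + \left(-3 + 14 \left(-2\right)\right)} = -47779 + \frac{190 + \left(\frac{1}{2} - \frac{7}{4}\right)}{-9 - 31} = -47779 + \frac{190 - \frac{5}{4}}{-9 - 31} = -47779 + \frac{1}{-40} \cdot \frac{755}{4} = -47779 - \frac{151}{32} = - \frac{1529079}{32}$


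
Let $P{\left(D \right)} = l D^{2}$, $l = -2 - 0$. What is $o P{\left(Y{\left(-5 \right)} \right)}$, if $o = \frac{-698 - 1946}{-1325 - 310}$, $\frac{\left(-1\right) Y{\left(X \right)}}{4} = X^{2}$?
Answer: $- \frac{10576000}{327} \approx -32343.0$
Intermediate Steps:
$Y{\left(X \right)} = - 4 X^{2}$
$l = -2$ ($l = -2 + 0 = -2$)
$P{\left(D \right)} = - 2 D^{2}$
$o = \frac{2644}{1635}$ ($o = - \frac{2644}{-1635} = \left(-2644\right) \left(- \frac{1}{1635}\right) = \frac{2644}{1635} \approx 1.6171$)
$o P{\left(Y{\left(-5 \right)} \right)} = \frac{2644 \left(- 2 \left(- 4 \left(-5\right)^{2}\right)^{2}\right)}{1635} = \frac{2644 \left(- 2 \left(\left(-4\right) 25\right)^{2}\right)}{1635} = \frac{2644 \left(- 2 \left(-100\right)^{2}\right)}{1635} = \frac{2644 \left(\left(-2\right) 10000\right)}{1635} = \frac{2644}{1635} \left(-20000\right) = - \frac{10576000}{327}$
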